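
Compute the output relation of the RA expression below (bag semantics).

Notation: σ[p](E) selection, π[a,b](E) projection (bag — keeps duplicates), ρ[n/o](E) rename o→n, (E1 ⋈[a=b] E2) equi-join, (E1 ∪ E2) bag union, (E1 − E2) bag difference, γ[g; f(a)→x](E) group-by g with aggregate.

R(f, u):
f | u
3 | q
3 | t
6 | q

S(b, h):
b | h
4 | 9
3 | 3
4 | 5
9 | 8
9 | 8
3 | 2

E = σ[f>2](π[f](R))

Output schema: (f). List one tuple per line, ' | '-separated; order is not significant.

Per-node cardinality:
  R → 3
  π[f](R) → 3
  σ[f>2](π[f](R)) → 3

== RESULT ==
f
3
3
6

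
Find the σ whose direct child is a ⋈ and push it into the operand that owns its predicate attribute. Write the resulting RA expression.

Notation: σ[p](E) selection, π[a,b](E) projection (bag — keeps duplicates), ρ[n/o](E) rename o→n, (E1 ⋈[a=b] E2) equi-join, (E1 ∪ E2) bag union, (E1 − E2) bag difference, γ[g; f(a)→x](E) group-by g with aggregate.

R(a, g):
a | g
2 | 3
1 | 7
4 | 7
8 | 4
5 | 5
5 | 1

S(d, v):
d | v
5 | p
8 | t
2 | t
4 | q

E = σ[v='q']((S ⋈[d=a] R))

σ filters on v, owned by the left side.
E' = (σ[v='q'](S) ⋈[d=a] R)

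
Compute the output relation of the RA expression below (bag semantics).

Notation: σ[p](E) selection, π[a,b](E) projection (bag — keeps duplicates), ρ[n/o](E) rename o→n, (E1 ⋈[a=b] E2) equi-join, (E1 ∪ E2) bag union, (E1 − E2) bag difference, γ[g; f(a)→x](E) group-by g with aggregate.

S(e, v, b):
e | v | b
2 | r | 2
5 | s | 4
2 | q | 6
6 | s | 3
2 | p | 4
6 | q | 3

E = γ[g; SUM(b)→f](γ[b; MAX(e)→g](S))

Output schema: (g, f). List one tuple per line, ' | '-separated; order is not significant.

Row counts bottom-up:
  S → 6
  γ[b; MAX(e)→g](S) → 4
  γ[g; SUM(b)→f](γ[b; MAX(e)→g](S)) → 3

== RESULT ==
g | f
2 | 8
5 | 4
6 | 3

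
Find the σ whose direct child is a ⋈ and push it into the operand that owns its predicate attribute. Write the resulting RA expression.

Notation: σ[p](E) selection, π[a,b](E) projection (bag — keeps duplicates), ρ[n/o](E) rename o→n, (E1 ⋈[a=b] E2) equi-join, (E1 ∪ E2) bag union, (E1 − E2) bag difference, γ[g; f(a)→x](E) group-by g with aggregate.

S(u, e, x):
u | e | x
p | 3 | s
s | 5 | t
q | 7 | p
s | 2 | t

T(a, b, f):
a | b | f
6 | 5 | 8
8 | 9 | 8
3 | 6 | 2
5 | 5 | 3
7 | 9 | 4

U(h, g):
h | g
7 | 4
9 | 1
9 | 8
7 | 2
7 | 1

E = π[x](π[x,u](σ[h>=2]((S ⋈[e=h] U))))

σ filters on h, owned by the right side.
E' = π[x](π[x,u]((S ⋈[e=h] σ[h>=2](U))))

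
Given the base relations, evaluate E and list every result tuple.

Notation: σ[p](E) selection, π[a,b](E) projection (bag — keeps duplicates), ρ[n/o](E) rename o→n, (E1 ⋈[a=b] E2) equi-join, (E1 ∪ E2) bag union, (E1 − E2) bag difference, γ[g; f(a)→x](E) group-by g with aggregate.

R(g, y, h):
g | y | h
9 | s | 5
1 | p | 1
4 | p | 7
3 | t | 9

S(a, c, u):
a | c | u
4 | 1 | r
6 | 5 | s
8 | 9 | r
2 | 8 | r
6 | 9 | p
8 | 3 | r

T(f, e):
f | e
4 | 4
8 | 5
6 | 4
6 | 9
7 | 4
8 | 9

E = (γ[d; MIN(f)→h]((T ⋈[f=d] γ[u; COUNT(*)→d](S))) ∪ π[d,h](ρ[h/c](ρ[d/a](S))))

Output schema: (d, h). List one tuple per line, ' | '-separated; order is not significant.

Stepwise |·|:
  T → 6
  S → 6
  γ[u; COUNT(*)→d](S) → 3
  (T ⋈[f=d] γ[u; COUNT(*)→d](S)) → 1
  γ[d; MIN(f)→h]((T ⋈[f=d] γ[u; COUNT(*)→d](S))) → 1
  S → 6
  ρ[d/a](S) → 6
  ρ[h/c](ρ[d/a](S)) → 6
  π[d,h](ρ[h/c](ρ[d/a](S))) → 6
  (γ[d; MIN(f)→h]((T ⋈[f=d] γ[u; COUNT(*)→d](S))) ∪ π[d,h](ρ[h/c](ρ[d/a](S)))) → 7

== RESULT ==
d | h
2 | 8
4 | 1
4 | 4
6 | 5
6 | 9
8 | 3
8 | 9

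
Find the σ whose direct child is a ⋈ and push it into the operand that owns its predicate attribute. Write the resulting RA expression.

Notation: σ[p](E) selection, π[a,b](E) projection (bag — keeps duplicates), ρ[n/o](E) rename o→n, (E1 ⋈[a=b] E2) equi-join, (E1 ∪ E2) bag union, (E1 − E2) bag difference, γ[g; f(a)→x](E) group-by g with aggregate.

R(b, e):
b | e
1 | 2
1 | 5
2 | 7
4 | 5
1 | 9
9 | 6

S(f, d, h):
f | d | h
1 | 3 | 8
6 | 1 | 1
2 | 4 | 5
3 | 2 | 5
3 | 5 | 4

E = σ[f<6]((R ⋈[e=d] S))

σ filters on f, owned by the right side.
E' = (R ⋈[e=d] σ[f<6](S))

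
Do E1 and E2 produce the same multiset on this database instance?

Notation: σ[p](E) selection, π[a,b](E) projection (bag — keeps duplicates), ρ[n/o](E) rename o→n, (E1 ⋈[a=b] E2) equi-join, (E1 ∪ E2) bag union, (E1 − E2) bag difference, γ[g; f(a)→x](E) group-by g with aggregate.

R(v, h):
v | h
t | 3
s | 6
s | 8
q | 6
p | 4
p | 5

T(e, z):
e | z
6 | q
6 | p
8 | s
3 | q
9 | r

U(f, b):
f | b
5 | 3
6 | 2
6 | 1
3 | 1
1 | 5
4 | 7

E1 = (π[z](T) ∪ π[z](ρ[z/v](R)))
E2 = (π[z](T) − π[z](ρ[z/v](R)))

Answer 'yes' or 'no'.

E1 row counts bottom-up:
  T → 5
  π[z](T) → 5
  R → 6
  ρ[z/v](R) → 6
  π[z](ρ[z/v](R)) → 6
  (π[z](T) ∪ π[z](ρ[z/v](R))) → 11
E2 row counts bottom-up:
  T → 5
  π[z](T) → 5
  R → 6
  ρ[z/v](R) → 6
  π[z](ρ[z/v](R)) → 6
  (π[z](T) − π[z](ρ[z/v](R))) → 2

E1 result:
z
p
p
p
q
q
q
r
s
s
s
t
E2 result:
z
q
r
Witness: ('t',) appears 1× in E1 but 0× in E2.

no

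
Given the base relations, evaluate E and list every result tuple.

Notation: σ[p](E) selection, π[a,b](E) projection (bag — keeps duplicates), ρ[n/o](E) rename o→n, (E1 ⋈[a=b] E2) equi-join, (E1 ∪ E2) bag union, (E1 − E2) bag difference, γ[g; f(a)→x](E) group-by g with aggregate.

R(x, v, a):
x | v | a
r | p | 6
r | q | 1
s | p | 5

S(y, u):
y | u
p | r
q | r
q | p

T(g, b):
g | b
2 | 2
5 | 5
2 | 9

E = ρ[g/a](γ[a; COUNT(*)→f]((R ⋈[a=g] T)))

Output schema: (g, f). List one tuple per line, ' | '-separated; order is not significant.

Per-node cardinality:
  R → 3
  T → 3
  (R ⋈[a=g] T) → 1
  γ[a; COUNT(*)→f]((R ⋈[a=g] T)) → 1
  ρ[g/a](γ[a; COUNT(*)→f]((R ⋈[a=g] T))) → 1

== RESULT ==
g | f
5 | 1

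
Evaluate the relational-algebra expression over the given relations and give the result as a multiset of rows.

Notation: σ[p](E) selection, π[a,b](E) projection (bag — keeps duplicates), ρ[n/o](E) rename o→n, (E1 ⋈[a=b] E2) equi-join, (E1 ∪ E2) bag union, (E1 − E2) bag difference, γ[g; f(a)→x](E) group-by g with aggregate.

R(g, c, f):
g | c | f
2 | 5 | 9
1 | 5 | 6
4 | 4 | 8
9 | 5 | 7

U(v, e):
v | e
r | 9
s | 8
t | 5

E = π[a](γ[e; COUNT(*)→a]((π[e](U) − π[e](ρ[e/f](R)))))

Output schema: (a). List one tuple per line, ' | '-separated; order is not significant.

Subexpression sizes:
  U → 3
  π[e](U) → 3
  R → 4
  ρ[e/f](R) → 4
  π[e](ρ[e/f](R)) → 4
  (π[e](U) − π[e](ρ[e/f](R))) → 1
  γ[e; COUNT(*)→a]((π[e](U) − π[e](ρ[e/f](R)))) → 1
  π[a](γ[e; COUNT(*)→a]((π[e](U) − π[e](ρ[e/f](R))))) → 1

== RESULT ==
a
1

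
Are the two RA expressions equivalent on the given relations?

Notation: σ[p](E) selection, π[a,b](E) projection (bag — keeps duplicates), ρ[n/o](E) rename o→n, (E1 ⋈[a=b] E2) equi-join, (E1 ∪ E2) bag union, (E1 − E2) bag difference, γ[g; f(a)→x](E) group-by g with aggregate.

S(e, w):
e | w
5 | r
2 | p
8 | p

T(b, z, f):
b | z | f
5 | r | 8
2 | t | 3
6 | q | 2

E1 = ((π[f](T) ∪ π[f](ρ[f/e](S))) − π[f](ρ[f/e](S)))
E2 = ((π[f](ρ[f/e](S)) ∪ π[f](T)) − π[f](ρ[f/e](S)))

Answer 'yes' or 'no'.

E1 row counts bottom-up:
  T → 3
  π[f](T) → 3
  S → 3
  ρ[f/e](S) → 3
  π[f](ρ[f/e](S)) → 3
  (π[f](T) ∪ π[f](ρ[f/e](S))) → 6
  S → 3
  ρ[f/e](S) → 3
  π[f](ρ[f/e](S)) → 3
  ((π[f](T) ∪ π[f](ρ[f/e](S))) − π[f](ρ[f/e](S))) → 3
E2 row counts bottom-up:
  S → 3
  ρ[f/e](S) → 3
  π[f](ρ[f/e](S)) → 3
  T → 3
  π[f](T) → 3
  (π[f](ρ[f/e](S)) ∪ π[f](T)) → 6
  S → 3
  ρ[f/e](S) → 3
  π[f](ρ[f/e](S)) → 3
  ((π[f](ρ[f/e](S)) ∪ π[f](T)) − π[f](ρ[f/e](S))) → 3

E1 and E2 produce the same multiset:
f
2
3
8

yes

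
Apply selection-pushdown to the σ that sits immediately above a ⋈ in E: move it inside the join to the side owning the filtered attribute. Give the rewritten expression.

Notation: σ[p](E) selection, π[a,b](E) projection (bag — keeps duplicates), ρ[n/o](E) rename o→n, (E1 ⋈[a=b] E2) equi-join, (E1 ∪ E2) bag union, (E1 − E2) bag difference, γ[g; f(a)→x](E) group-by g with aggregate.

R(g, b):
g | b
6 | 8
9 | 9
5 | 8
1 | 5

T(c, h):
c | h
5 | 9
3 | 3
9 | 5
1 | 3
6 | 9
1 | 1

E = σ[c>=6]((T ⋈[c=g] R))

σ filters on c, owned by the left side.
E' = (σ[c>=6](T) ⋈[c=g] R)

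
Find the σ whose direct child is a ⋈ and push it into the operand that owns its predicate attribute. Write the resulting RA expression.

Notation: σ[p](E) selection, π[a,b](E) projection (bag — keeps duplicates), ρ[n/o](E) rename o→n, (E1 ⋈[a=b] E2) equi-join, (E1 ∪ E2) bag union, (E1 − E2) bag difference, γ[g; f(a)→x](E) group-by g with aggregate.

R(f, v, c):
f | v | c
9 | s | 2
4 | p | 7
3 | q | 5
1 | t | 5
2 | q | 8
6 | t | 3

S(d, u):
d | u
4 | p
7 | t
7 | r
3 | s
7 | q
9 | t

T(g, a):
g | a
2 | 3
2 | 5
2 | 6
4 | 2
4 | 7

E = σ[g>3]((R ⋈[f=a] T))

σ filters on g, owned by the right side.
E' = (R ⋈[f=a] σ[g>3](T))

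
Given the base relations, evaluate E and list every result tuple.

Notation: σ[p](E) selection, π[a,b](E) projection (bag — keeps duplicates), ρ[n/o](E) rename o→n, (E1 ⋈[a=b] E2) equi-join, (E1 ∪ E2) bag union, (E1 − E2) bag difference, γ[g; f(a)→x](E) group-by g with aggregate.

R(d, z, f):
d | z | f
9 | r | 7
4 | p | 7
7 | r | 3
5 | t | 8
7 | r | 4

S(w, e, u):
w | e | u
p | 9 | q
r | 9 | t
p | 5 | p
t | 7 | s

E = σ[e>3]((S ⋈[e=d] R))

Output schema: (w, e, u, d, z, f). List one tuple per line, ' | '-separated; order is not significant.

Row counts bottom-up:
  S → 4
  R → 5
  (S ⋈[e=d] R) → 5
  σ[e>3]((S ⋈[e=d] R)) → 5

== RESULT ==
w | e | u | d | z | f
p | 5 | p | 5 | t | 8
p | 9 | q | 9 | r | 7
r | 9 | t | 9 | r | 7
t | 7 | s | 7 | r | 3
t | 7 | s | 7 | r | 4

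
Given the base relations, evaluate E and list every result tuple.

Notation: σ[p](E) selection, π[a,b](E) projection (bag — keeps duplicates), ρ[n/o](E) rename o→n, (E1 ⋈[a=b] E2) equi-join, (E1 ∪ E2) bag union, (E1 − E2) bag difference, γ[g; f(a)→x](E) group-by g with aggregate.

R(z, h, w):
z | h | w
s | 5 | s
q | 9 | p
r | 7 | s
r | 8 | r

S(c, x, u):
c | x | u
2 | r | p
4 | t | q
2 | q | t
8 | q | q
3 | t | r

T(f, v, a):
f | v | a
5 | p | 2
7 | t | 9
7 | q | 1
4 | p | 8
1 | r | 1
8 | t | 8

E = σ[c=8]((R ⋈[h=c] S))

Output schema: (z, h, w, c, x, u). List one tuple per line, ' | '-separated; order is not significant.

Subexpression sizes:
  R → 4
  S → 5
  (R ⋈[h=c] S) → 1
  σ[c=8]((R ⋈[h=c] S)) → 1

== RESULT ==
z | h | w | c | x | u
r | 8 | r | 8 | q | q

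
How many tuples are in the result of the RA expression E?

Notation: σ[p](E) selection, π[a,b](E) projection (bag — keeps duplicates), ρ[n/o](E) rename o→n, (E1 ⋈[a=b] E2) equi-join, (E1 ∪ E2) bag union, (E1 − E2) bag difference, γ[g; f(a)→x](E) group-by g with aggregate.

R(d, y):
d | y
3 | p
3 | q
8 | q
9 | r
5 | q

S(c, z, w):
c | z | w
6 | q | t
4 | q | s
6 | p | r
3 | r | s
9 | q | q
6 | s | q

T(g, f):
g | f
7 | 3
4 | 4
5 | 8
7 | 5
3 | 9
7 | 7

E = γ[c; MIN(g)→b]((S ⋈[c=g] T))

Per-node cardinality:
  S → 6
  T → 6
  (S ⋈[c=g] T) → 2
  γ[c; MIN(g)→b]((S ⋈[c=g] T)) → 2

|E| = 2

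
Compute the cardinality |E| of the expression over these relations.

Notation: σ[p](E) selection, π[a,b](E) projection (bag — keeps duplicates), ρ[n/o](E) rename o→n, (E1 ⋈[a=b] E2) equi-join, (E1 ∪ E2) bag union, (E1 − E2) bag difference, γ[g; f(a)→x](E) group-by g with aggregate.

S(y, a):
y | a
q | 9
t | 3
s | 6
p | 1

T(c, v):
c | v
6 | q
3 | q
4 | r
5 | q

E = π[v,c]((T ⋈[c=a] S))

Row counts bottom-up:
  T → 4
  S → 4
  (T ⋈[c=a] S) → 2
  π[v,c]((T ⋈[c=a] S)) → 2

|E| = 2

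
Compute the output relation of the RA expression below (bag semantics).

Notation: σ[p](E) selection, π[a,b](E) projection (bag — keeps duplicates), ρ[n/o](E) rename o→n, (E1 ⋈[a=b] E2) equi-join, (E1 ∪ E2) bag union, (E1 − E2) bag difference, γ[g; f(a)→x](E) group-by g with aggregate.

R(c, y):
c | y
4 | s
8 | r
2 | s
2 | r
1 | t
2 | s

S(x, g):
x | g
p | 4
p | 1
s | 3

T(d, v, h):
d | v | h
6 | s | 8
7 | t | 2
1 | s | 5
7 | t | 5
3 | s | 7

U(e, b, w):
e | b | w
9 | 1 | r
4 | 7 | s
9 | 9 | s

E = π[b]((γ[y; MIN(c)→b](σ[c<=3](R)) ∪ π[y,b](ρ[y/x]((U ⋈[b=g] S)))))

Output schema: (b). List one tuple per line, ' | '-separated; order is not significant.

Subexpression sizes:
  R → 6
  σ[c<=3](R) → 4
  γ[y; MIN(c)→b](σ[c<=3](R)) → 3
  U → 3
  S → 3
  (U ⋈[b=g] S) → 1
  ρ[y/x]((U ⋈[b=g] S)) → 1
  π[y,b](ρ[y/x]((U ⋈[b=g] S))) → 1
  (γ[y; MIN(c)→b](σ[c<=3](R)) ∪ π[y,b](ρ[y/x]((U ⋈[b=g] S)))) → 4
  π[b]((γ[y; MIN(c)→b](σ[c<=3](R)) ∪ π[y,b](ρ[y/x]((U ⋈[b=g] S))))) → 4

== RESULT ==
b
1
1
2
2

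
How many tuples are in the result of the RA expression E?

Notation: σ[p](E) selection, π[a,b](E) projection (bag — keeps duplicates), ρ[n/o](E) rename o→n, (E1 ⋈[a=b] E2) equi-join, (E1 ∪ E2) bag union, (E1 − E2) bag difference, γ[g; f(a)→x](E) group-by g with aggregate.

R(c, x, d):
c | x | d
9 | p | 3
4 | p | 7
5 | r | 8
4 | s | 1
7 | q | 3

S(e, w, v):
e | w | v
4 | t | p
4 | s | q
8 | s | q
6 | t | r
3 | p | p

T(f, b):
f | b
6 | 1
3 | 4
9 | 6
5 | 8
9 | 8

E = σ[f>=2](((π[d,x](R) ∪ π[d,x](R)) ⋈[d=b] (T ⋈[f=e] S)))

Stepwise |·|:
  R → 5
  π[d,x](R) → 5
  R → 5
  π[d,x](R) → 5
  (π[d,x](R) ∪ π[d,x](R)) → 10
  T → 5
  S → 5
  (T ⋈[f=e] S) → 2
  ((π[d,x](R) ∪ π[d,x](R)) ⋈[d=b] (T ⋈[f=e] S)) → 2
  σ[f>=2](((π[d,x](R) ∪ π[d,x](R)) ⋈[d=b] (T ⋈[f=e] S))) → 2

|E| = 2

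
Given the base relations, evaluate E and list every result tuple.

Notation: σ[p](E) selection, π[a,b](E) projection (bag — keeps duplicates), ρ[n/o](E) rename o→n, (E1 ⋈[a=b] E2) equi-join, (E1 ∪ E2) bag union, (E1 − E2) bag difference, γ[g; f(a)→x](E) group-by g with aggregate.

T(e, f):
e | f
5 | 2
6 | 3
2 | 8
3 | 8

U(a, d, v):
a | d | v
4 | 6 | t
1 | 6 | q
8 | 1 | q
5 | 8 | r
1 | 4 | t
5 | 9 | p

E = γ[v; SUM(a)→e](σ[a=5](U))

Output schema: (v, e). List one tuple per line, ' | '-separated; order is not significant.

Subexpression sizes:
  U → 6
  σ[a=5](U) → 2
  γ[v; SUM(a)→e](σ[a=5](U)) → 2

== RESULT ==
v | e
p | 5
r | 5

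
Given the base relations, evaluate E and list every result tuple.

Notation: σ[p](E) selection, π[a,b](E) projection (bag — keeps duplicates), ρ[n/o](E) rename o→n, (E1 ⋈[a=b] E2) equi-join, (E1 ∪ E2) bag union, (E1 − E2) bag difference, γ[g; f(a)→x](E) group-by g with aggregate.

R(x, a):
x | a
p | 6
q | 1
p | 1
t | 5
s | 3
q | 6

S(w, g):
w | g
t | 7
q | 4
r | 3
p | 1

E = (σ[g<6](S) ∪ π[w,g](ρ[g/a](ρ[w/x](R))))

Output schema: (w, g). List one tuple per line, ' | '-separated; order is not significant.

Per-node cardinality:
  S → 4
  σ[g<6](S) → 3
  R → 6
  ρ[w/x](R) → 6
  ρ[g/a](ρ[w/x](R)) → 6
  π[w,g](ρ[g/a](ρ[w/x](R))) → 6
  (σ[g<6](S) ∪ π[w,g](ρ[g/a](ρ[w/x](R)))) → 9

== RESULT ==
w | g
p | 1
p | 1
p | 6
q | 1
q | 4
q | 6
r | 3
s | 3
t | 5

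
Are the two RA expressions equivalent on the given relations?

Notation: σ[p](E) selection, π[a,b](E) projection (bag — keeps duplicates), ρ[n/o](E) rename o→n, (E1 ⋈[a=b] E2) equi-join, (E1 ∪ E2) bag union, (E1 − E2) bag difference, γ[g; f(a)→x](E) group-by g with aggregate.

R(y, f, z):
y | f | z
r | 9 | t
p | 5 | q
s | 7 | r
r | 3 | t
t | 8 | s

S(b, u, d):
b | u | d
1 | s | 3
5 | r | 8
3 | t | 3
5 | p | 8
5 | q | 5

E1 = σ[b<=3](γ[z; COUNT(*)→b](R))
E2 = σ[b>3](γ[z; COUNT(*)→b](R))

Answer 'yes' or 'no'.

E1 row counts bottom-up:
  R → 5
  γ[z; COUNT(*)→b](R) → 4
  σ[b<=3](γ[z; COUNT(*)→b](R)) → 4
E2 row counts bottom-up:
  R → 5
  γ[z; COUNT(*)→b](R) → 4
  σ[b>3](γ[z; COUNT(*)→b](R)) → 0

E1 result:
z | b
q | 1
r | 1
s | 1
t | 2
E2 result:
z | b
(0 rows)
Witness: ('r', 1) appears 1× in E1 but 0× in E2.

no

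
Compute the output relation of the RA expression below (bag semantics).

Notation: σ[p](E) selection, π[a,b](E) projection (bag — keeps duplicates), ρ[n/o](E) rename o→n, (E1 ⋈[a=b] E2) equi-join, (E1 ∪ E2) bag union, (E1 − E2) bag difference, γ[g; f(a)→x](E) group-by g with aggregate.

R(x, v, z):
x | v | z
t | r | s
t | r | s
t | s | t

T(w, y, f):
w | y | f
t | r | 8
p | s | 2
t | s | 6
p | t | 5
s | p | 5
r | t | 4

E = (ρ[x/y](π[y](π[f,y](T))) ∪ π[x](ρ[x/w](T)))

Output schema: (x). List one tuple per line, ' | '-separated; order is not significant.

Stepwise |·|:
  T → 6
  π[f,y](T) → 6
  π[y](π[f,y](T)) → 6
  ρ[x/y](π[y](π[f,y](T))) → 6
  T → 6
  ρ[x/w](T) → 6
  π[x](ρ[x/w](T)) → 6
  (ρ[x/y](π[y](π[f,y](T))) ∪ π[x](ρ[x/w](T))) → 12

== RESULT ==
x
p
p
p
r
r
s
s
s
t
t
t
t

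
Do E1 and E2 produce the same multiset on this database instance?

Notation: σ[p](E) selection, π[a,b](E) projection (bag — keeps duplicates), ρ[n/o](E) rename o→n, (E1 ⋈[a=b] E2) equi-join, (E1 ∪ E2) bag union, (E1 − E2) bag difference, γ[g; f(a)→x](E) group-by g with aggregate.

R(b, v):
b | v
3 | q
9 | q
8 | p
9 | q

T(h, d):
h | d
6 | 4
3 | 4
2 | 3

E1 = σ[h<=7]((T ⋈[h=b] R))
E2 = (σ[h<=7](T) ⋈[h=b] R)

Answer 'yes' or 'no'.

E1 row counts bottom-up:
  T → 3
  R → 4
  (T ⋈[h=b] R) → 1
  σ[h<=7]((T ⋈[h=b] R)) → 1
E2 row counts bottom-up:
  T → 3
  σ[h<=7](T) → 3
  R → 4
  (σ[h<=7](T) ⋈[h=b] R) → 1

E1 and E2 produce the same multiset:
h | d | b | v
3 | 4 | 3 | q

yes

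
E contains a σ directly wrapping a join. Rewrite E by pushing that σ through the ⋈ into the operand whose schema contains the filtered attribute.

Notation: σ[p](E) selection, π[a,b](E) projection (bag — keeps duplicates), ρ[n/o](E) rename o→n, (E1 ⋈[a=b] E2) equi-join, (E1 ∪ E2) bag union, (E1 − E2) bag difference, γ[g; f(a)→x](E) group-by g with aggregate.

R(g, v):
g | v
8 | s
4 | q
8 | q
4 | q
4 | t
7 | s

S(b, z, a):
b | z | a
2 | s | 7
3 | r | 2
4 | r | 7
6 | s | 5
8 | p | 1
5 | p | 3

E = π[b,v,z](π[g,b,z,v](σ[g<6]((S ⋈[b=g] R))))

σ filters on g, owned by the right side.
E' = π[b,v,z](π[g,b,z,v]((S ⋈[b=g] σ[g<6](R))))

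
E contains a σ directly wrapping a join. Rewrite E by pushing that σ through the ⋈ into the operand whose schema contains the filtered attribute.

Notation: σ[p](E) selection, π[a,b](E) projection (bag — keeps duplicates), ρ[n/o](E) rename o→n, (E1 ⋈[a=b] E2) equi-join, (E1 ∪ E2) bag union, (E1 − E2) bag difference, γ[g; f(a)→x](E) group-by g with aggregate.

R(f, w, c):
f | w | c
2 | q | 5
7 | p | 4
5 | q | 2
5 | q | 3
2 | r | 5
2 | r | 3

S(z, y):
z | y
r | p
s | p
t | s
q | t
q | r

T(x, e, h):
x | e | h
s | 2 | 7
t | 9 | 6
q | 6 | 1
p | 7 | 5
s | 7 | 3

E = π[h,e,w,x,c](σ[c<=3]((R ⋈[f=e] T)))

σ filters on c, owned by the left side.
E' = π[h,e,w,x,c]((σ[c<=3](R) ⋈[f=e] T))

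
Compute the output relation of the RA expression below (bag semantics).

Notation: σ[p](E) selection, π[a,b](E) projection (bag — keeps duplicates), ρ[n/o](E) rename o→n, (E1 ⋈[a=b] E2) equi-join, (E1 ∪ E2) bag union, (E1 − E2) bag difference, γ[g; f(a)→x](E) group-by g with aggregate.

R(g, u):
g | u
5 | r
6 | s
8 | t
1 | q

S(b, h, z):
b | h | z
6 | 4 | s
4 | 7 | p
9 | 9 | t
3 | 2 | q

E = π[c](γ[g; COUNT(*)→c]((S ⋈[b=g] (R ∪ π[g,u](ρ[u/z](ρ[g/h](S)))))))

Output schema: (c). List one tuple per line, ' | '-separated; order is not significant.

Stepwise |·|:
  S → 4
  R → 4
  S → 4
  ρ[g/h](S) → 4
  ρ[u/z](ρ[g/h](S)) → 4
  π[g,u](ρ[u/z](ρ[g/h](S))) → 4
  (R ∪ π[g,u](ρ[u/z](ρ[g/h](S)))) → 8
  (S ⋈[b=g] (R ∪ π[g,u](ρ[u/z](ρ[g/h](S))))) → 3
  γ[g; COUNT(*)→c]((S ⋈[b=g] (R ∪ π[g,u](ρ[u/z](ρ[g/h](S)))))) → 3
  π[c](γ[g; COUNT(*)→c]((S ⋈[b=g] (R ∪ π[g,u](ρ[u/z](ρ[g/h](S))))))) → 3

== RESULT ==
c
1
1
1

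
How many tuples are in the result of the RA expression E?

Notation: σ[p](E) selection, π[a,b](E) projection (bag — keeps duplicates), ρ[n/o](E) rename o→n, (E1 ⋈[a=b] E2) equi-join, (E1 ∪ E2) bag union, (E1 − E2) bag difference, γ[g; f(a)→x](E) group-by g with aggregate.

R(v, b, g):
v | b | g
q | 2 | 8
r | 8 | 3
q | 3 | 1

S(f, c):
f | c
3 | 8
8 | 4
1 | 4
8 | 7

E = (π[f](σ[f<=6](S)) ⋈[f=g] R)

Stepwise |·|:
  S → 4
  σ[f<=6](S) → 2
  π[f](σ[f<=6](S)) → 2
  R → 3
  (π[f](σ[f<=6](S)) ⋈[f=g] R) → 2

|E| = 2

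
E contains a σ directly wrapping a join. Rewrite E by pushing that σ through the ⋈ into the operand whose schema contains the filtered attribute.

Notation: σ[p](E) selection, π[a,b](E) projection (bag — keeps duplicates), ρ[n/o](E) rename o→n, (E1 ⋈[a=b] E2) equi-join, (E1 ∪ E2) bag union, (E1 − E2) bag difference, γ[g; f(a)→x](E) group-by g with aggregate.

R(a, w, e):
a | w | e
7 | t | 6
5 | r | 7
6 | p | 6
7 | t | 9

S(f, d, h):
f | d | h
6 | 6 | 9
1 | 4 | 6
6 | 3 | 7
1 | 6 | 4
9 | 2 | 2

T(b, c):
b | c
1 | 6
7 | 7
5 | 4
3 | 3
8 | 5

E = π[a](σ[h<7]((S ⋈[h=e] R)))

σ filters on h, owned by the left side.
E' = π[a]((σ[h<7](S) ⋈[h=e] R))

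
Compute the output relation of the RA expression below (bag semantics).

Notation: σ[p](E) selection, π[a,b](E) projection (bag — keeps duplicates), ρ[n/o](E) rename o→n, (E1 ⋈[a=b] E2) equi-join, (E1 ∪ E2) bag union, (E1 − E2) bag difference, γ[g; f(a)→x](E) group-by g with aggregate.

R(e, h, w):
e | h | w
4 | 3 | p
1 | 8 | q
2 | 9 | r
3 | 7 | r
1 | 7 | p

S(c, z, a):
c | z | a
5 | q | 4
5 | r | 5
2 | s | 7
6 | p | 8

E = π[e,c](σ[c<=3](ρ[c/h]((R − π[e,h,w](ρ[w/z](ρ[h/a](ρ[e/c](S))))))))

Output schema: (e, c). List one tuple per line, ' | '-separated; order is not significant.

Per-node cardinality:
  R → 5
  S → 4
  ρ[e/c](S) → 4
  ρ[h/a](ρ[e/c](S)) → 4
  ρ[w/z](ρ[h/a](ρ[e/c](S))) → 4
  π[e,h,w](ρ[w/z](ρ[h/a](ρ[e/c](S)))) → 4
  (R − π[e,h,w](ρ[w/z](ρ[h/a](ρ[e/c](S))))) → 5
  ρ[c/h]((R − π[e,h,w](ρ[w/z](ρ[h/a](ρ[e/c](S)))))) → 5
  σ[c<=3](ρ[c/h]((R − π[e,h,w](ρ[w/z](ρ[h/a](ρ[e/c](S))))))) → 1
  π[e,c](σ[c<=3](ρ[c/h]((R − π[e,h,w](ρ[w/z](ρ[h/a](ρ[e/c](S)))))))) → 1

== RESULT ==
e | c
4 | 3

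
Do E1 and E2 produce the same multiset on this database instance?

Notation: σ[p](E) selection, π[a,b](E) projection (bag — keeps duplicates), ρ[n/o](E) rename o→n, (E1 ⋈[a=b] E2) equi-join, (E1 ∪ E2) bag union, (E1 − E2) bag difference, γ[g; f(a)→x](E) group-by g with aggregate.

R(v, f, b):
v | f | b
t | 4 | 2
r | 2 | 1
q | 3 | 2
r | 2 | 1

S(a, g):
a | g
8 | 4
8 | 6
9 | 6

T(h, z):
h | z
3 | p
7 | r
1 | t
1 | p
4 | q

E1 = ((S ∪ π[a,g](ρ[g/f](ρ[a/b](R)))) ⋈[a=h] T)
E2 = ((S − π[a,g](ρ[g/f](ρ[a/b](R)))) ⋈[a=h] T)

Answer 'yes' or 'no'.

E1 subexpression sizes:
  S → 3
  R → 4
  ρ[a/b](R) → 4
  ρ[g/f](ρ[a/b](R)) → 4
  π[a,g](ρ[g/f](ρ[a/b](R))) → 4
  (S ∪ π[a,g](ρ[g/f](ρ[a/b](R)))) → 7
  T → 5
  ((S ∪ π[a,g](ρ[g/f](ρ[a/b](R)))) ⋈[a=h] T) → 4
E2 subexpression sizes:
  S → 3
  R → 4
  ρ[a/b](R) → 4
  ρ[g/f](ρ[a/b](R)) → 4
  π[a,g](ρ[g/f](ρ[a/b](R))) → 4
  (S − π[a,g](ρ[g/f](ρ[a/b](R)))) → 3
  T → 5
  ((S − π[a,g](ρ[g/f](ρ[a/b](R)))) ⋈[a=h] T) → 0

E1 result:
a | g | h | z
1 | 2 | 1 | p
1 | 2 | 1 | p
1 | 2 | 1 | t
1 | 2 | 1 | t
E2 result:
a | g | h | z
(0 rows)
Witness: (1, 2, 1, 't') appears 2× in E1 but 0× in E2.

no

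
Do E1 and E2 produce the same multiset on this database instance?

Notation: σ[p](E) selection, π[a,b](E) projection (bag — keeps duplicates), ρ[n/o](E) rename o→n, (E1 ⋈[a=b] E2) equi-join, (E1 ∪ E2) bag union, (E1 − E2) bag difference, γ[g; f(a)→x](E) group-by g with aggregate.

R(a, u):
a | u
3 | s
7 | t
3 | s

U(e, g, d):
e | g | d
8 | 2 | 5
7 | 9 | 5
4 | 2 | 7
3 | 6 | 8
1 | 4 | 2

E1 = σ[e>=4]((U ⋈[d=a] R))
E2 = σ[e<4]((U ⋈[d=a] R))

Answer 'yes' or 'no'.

E1 per-node cardinality:
  U → 5
  R → 3
  (U ⋈[d=a] R) → 1
  σ[e>=4]((U ⋈[d=a] R)) → 1
E2 per-node cardinality:
  U → 5
  R → 3
  (U ⋈[d=a] R) → 1
  σ[e<4]((U ⋈[d=a] R)) → 0

E1 result:
e | g | d | a | u
4 | 2 | 7 | 7 | t
E2 result:
e | g | d | a | u
(0 rows)
Witness: (4, 2, 7, 7, 't') appears 1× in E1 but 0× in E2.

no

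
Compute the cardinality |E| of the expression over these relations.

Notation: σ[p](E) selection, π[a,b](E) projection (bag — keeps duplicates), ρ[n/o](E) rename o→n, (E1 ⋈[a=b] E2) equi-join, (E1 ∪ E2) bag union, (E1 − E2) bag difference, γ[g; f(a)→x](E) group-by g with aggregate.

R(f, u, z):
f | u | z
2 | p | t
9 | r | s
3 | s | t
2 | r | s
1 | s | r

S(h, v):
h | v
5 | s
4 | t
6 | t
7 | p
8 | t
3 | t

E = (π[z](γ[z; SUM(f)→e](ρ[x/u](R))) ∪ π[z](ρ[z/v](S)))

Stepwise |·|:
  R → 5
  ρ[x/u](R) → 5
  γ[z; SUM(f)→e](ρ[x/u](R)) → 3
  π[z](γ[z; SUM(f)→e](ρ[x/u](R))) → 3
  S → 6
  ρ[z/v](S) → 6
  π[z](ρ[z/v](S)) → 6
  (π[z](γ[z; SUM(f)→e](ρ[x/u](R))) ∪ π[z](ρ[z/v](S))) → 9

|E| = 9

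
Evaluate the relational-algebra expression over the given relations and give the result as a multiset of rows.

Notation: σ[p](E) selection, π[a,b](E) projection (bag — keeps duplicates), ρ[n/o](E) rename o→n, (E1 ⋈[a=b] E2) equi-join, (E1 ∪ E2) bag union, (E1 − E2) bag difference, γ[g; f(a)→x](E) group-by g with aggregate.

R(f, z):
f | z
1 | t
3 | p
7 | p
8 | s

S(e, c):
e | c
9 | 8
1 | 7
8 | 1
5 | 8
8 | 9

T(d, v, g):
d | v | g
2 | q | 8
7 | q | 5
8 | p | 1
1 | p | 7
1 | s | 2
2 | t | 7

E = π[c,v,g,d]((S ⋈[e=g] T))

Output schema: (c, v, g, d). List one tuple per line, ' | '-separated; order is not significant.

Per-node cardinality:
  S → 5
  T → 6
  (S ⋈[e=g] T) → 4
  π[c,v,g,d]((S ⋈[e=g] T)) → 4

== RESULT ==
c | v | g | d
1 | q | 8 | 2
7 | p | 1 | 8
8 | q | 5 | 7
9 | q | 8 | 2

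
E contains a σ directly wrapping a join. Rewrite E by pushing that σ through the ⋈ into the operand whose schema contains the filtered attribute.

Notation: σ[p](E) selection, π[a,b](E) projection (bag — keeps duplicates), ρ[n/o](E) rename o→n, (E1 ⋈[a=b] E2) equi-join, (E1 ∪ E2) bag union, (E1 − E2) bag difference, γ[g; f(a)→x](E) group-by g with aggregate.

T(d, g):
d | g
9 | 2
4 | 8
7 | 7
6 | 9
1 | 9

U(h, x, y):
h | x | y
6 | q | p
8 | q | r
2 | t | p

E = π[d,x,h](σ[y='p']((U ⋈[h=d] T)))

σ filters on y, owned by the left side.
E' = π[d,x,h]((σ[y='p'](U) ⋈[h=d] T))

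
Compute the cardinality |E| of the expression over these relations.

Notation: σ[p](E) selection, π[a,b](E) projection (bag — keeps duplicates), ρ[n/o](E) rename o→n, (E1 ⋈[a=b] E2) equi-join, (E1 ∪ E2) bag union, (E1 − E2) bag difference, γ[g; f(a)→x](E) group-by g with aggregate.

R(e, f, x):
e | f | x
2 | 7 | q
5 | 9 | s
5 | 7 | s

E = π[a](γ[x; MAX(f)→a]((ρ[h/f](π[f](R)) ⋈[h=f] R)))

Per-node cardinality:
  R → 3
  π[f](R) → 3
  ρ[h/f](π[f](R)) → 3
  R → 3
  (ρ[h/f](π[f](R)) ⋈[h=f] R) → 5
  γ[x; MAX(f)→a]((ρ[h/f](π[f](R)) ⋈[h=f] R)) → 2
  π[a](γ[x; MAX(f)→a]((ρ[h/f](π[f](R)) ⋈[h=f] R))) → 2

|E| = 2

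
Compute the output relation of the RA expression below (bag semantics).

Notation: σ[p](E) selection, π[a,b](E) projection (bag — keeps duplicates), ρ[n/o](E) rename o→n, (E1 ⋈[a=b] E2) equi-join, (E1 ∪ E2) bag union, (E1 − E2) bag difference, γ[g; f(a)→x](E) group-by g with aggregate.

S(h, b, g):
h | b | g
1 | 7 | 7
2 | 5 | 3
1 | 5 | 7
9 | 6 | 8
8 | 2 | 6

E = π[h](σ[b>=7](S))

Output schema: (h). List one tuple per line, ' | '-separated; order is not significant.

Stepwise |·|:
  S → 5
  σ[b>=7](S) → 1
  π[h](σ[b>=7](S)) → 1

== RESULT ==
h
1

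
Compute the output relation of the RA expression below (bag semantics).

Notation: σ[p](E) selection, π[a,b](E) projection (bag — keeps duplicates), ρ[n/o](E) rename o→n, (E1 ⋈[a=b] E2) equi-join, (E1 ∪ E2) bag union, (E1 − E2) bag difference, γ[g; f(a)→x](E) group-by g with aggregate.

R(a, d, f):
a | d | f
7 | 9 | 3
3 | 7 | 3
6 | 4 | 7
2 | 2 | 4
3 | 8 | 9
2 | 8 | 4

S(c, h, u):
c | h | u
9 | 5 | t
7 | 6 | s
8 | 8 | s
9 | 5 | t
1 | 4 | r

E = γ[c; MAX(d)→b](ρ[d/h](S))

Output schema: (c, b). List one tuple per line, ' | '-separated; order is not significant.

Row counts bottom-up:
  S → 5
  ρ[d/h](S) → 5
  γ[c; MAX(d)→b](ρ[d/h](S)) → 4

== RESULT ==
c | b
1 | 4
7 | 6
8 | 8
9 | 5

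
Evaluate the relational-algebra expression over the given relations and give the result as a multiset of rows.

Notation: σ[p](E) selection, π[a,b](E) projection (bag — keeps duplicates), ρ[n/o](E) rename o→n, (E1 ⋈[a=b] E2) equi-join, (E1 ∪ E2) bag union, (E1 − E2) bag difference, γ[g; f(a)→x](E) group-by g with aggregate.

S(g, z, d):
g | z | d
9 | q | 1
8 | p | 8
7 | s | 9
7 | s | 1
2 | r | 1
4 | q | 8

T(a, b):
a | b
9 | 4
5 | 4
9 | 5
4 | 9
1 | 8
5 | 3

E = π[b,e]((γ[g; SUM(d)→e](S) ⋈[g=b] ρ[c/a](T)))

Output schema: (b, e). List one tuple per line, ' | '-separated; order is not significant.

Stepwise |·|:
  S → 6
  γ[g; SUM(d)→e](S) → 5
  T → 6
  ρ[c/a](T) → 6
  (γ[g; SUM(d)→e](S) ⋈[g=b] ρ[c/a](T)) → 4
  π[b,e]((γ[g; SUM(d)→e](S) ⋈[g=b] ρ[c/a](T))) → 4

== RESULT ==
b | e
4 | 8
4 | 8
8 | 8
9 | 1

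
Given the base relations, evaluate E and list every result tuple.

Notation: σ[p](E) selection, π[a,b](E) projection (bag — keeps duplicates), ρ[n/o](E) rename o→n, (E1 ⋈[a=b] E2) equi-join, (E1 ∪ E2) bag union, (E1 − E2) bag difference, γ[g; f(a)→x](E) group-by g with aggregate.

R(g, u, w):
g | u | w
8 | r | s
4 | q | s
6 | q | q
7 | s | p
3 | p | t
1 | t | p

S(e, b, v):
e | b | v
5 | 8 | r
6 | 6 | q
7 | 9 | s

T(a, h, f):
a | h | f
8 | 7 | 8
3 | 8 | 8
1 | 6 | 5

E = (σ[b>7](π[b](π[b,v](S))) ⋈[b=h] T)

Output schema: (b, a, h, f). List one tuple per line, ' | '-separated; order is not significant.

Stepwise |·|:
  S → 3
  π[b,v](S) → 3
  π[b](π[b,v](S)) → 3
  σ[b>7](π[b](π[b,v](S))) → 2
  T → 3
  (σ[b>7](π[b](π[b,v](S))) ⋈[b=h] T) → 1

== RESULT ==
b | a | h | f
8 | 3 | 8 | 8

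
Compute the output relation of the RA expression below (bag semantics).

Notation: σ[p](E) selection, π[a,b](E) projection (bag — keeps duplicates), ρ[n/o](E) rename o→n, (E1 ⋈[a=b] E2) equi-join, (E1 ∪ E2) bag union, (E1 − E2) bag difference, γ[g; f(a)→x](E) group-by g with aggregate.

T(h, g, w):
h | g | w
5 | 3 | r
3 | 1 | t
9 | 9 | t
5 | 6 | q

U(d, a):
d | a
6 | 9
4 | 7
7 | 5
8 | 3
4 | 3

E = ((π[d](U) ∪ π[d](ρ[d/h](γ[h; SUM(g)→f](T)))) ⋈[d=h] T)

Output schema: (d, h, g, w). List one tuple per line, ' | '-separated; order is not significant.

Subexpression sizes:
  U → 5
  π[d](U) → 5
  T → 4
  γ[h; SUM(g)→f](T) → 3
  ρ[d/h](γ[h; SUM(g)→f](T)) → 3
  π[d](ρ[d/h](γ[h; SUM(g)→f](T))) → 3
  (π[d](U) ∪ π[d](ρ[d/h](γ[h; SUM(g)→f](T)))) → 8
  T → 4
  ((π[d](U) ∪ π[d](ρ[d/h](γ[h; SUM(g)→f](T)))) ⋈[d=h] T) → 4

== RESULT ==
d | h | g | w
3 | 3 | 1 | t
5 | 5 | 3 | r
5 | 5 | 6 | q
9 | 9 | 9 | t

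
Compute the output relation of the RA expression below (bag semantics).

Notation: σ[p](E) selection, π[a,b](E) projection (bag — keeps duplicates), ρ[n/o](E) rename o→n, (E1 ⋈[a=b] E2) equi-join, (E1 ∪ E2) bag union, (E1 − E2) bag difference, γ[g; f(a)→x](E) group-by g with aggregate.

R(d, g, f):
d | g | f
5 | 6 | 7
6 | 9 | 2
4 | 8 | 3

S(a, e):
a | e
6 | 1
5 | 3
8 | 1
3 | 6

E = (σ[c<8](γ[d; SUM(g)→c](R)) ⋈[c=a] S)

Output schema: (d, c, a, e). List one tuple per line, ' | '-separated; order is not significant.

Stepwise |·|:
  R → 3
  γ[d; SUM(g)→c](R) → 3
  σ[c<8](γ[d; SUM(g)→c](R)) → 1
  S → 4
  (σ[c<8](γ[d; SUM(g)→c](R)) ⋈[c=a] S) → 1

== RESULT ==
d | c | a | e
5 | 6 | 6 | 1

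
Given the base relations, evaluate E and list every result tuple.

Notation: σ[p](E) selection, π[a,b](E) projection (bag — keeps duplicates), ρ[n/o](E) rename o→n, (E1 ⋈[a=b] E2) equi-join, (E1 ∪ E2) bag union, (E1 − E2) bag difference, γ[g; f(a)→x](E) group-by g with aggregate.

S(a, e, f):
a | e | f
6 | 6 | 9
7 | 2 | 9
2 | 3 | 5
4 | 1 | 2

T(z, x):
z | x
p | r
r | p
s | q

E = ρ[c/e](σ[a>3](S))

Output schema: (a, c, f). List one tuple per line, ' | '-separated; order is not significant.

Row counts bottom-up:
  S → 4
  σ[a>3](S) → 3
  ρ[c/e](σ[a>3](S)) → 3

== RESULT ==
a | c | f
4 | 1 | 2
6 | 6 | 9
7 | 2 | 9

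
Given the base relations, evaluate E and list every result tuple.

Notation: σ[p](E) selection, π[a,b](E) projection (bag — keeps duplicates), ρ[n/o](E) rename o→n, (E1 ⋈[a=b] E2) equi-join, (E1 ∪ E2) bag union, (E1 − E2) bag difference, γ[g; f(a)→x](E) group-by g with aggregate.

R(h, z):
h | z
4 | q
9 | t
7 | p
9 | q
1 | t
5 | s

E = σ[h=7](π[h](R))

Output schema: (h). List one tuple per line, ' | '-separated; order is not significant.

Subexpression sizes:
  R → 6
  π[h](R) → 6
  σ[h=7](π[h](R)) → 1

== RESULT ==
h
7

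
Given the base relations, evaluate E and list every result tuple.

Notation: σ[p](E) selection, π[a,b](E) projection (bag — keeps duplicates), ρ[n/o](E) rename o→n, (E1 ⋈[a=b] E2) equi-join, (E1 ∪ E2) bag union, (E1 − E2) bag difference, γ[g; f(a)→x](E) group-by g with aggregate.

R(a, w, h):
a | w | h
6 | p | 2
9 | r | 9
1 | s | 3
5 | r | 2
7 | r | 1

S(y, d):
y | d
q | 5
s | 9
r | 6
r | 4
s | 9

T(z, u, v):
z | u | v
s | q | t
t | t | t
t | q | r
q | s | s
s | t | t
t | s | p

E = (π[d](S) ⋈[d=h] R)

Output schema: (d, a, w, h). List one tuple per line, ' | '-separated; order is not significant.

Per-node cardinality:
  S → 5
  π[d](S) → 5
  R → 5
  (π[d](S) ⋈[d=h] R) → 2

== RESULT ==
d | a | w | h
9 | 9 | r | 9
9 | 9 | r | 9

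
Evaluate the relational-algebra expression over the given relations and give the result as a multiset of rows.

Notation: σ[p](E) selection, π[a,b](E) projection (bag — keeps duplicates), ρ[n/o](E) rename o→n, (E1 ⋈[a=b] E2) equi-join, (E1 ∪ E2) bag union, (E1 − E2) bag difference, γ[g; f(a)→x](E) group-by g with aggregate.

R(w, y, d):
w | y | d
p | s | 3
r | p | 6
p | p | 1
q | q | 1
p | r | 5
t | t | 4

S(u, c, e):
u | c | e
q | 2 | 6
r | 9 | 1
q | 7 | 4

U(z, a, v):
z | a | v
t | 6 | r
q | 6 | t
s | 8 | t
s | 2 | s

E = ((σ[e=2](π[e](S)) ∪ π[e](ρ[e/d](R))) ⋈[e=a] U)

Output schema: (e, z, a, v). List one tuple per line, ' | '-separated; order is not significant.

Row counts bottom-up:
  S → 3
  π[e](S) → 3
  σ[e=2](π[e](S)) → 0
  R → 6
  ρ[e/d](R) → 6
  π[e](ρ[e/d](R)) → 6
  (σ[e=2](π[e](S)) ∪ π[e](ρ[e/d](R))) → 6
  U → 4
  ((σ[e=2](π[e](S)) ∪ π[e](ρ[e/d](R))) ⋈[e=a] U) → 2

== RESULT ==
e | z | a | v
6 | q | 6 | t
6 | t | 6 | r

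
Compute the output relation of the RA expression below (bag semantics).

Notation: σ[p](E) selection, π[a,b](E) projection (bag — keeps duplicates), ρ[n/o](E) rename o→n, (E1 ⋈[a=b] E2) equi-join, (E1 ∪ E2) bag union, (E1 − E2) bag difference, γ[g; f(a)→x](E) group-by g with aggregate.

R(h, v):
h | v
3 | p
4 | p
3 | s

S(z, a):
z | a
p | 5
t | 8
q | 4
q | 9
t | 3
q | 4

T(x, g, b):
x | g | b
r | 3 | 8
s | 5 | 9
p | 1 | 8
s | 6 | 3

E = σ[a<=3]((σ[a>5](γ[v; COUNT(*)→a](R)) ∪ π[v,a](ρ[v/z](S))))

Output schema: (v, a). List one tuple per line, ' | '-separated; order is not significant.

Row counts bottom-up:
  R → 3
  γ[v; COUNT(*)→a](R) → 2
  σ[a>5](γ[v; COUNT(*)→a](R)) → 0
  S → 6
  ρ[v/z](S) → 6
  π[v,a](ρ[v/z](S)) → 6
  (σ[a>5](γ[v; COUNT(*)→a](R)) ∪ π[v,a](ρ[v/z](S))) → 6
  σ[a<=3]((σ[a>5](γ[v; COUNT(*)→a](R)) ∪ π[v,a](ρ[v/z](S)))) → 1

== RESULT ==
v | a
t | 3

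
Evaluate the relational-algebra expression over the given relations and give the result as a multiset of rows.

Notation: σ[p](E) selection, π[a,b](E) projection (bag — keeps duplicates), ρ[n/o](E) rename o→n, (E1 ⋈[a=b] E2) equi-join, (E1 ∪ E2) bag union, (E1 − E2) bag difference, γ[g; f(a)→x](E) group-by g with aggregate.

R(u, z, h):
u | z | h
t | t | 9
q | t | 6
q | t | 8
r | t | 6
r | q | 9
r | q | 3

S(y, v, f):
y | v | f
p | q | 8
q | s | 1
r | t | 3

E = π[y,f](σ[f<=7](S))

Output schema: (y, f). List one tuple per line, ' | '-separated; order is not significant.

Per-node cardinality:
  S → 3
  σ[f<=7](S) → 2
  π[y,f](σ[f<=7](S)) → 2

== RESULT ==
y | f
q | 1
r | 3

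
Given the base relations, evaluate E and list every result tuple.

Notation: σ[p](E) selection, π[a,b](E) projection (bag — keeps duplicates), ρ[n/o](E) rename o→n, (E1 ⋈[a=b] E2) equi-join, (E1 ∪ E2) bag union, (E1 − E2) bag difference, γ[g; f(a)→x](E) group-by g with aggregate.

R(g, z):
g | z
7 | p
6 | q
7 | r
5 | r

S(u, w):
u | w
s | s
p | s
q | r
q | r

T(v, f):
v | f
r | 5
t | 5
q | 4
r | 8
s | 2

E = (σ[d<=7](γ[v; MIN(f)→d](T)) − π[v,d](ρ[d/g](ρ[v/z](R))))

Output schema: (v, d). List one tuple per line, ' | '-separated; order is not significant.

Row counts bottom-up:
  T → 5
  γ[v; MIN(f)→d](T) → 4
  σ[d<=7](γ[v; MIN(f)→d](T)) → 4
  R → 4
  ρ[v/z](R) → 4
  ρ[d/g](ρ[v/z](R)) → 4
  π[v,d](ρ[d/g](ρ[v/z](R))) → 4
  (σ[d<=7](γ[v; MIN(f)→d](T)) − π[v,d](ρ[d/g](ρ[v/z](R)))) → 3

== RESULT ==
v | d
q | 4
s | 2
t | 5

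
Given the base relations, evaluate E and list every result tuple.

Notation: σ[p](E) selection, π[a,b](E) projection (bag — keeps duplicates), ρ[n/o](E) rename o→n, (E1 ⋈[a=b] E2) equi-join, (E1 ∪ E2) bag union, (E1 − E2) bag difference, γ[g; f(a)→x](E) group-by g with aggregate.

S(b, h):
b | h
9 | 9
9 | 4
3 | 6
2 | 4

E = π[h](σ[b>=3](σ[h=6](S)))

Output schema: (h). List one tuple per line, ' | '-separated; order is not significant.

Subexpression sizes:
  S → 4
  σ[h=6](S) → 1
  σ[b>=3](σ[h=6](S)) → 1
  π[h](σ[b>=3](σ[h=6](S))) → 1

== RESULT ==
h
6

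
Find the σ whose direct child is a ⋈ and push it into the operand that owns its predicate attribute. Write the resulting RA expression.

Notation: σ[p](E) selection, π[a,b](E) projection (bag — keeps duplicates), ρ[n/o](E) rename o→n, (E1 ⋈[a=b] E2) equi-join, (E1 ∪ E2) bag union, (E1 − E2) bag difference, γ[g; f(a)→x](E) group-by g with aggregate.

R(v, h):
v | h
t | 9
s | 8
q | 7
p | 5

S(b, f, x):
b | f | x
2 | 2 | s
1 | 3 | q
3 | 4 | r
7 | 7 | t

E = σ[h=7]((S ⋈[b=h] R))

σ filters on h, owned by the right side.
E' = (S ⋈[b=h] σ[h=7](R))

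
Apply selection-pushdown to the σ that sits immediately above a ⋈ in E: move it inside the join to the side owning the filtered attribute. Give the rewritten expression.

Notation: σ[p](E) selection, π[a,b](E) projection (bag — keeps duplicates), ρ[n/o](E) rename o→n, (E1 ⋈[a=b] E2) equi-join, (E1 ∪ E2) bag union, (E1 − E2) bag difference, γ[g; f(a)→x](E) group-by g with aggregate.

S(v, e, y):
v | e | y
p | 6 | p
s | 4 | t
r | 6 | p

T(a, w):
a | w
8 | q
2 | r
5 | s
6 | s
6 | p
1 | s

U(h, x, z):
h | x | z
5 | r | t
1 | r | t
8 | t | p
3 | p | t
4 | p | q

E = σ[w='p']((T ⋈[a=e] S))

σ filters on w, owned by the left side.
E' = (σ[w='p'](T) ⋈[a=e] S)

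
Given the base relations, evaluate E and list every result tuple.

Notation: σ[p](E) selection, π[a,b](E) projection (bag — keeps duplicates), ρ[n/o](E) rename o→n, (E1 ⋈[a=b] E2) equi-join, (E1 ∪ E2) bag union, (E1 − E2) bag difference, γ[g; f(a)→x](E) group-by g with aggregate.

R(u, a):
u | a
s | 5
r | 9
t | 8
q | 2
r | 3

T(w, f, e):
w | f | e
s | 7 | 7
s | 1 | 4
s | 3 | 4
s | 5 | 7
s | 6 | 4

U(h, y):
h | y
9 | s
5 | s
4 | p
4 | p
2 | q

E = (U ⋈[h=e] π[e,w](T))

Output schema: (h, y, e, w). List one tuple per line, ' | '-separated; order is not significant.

Subexpression sizes:
  U → 5
  T → 5
  π[e,w](T) → 5
  (U ⋈[h=e] π[e,w](T)) → 6

== RESULT ==
h | y | e | w
4 | p | 4 | s
4 | p | 4 | s
4 | p | 4 | s
4 | p | 4 | s
4 | p | 4 | s
4 | p | 4 | s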